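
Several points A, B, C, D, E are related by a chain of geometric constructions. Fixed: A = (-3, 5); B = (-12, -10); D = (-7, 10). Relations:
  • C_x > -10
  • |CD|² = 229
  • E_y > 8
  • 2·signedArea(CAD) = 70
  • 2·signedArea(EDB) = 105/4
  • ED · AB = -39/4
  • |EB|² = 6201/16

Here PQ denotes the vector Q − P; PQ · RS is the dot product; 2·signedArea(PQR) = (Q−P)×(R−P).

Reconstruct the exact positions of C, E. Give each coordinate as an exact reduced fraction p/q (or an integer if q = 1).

C = (-9, -5)
E = (-6, 35/4)

1. C_x = -9  [line -5·x + -4·y + -65 = 0 ∩ |CD|² = 229]
2. C_y = -5  [line -5·x + -4·y + -65 = 0 ∩ |CD|² = 229]
   → C = (-9, -5)
3. E_x = -6  [ED · AB = -39/4 ∩ 2·signedArea(EDB) = 105/4]
4. E_y = 35/4  [ED · AB = -39/4 ∩ 2·signedArea(EDB) = 105/4]
   → E = (-6, 35/4)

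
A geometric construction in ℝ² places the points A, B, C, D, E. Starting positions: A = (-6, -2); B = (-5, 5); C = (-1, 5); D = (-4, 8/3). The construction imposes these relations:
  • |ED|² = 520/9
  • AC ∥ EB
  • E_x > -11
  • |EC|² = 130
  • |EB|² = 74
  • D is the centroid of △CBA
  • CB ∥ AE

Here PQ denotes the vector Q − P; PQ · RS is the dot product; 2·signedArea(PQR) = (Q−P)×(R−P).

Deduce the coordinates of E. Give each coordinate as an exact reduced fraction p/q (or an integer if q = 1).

1. E_x = -10  [AC ∥ EB ∩ CB ∥ AE]
2. E_y = -2  [AC ∥ EB ∩ CB ∥ AE]
   → E = (-10, -2)

E = (-10, -2)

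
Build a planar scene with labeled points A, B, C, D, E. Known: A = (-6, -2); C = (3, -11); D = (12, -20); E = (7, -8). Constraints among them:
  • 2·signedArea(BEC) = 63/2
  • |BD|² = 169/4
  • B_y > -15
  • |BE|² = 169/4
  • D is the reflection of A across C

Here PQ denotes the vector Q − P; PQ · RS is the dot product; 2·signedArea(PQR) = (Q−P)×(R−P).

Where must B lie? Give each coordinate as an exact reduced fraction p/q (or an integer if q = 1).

B = (19/2, -14)

1. B_x = 19/2  [line 3·x + -4·y + -169/2 = 0 ∩ |BD|² = 169/4]
2. B_y = -14  [line 3·x + -4·y + -169/2 = 0 ∩ |BD|² = 169/4]
   → B = (19/2, -14)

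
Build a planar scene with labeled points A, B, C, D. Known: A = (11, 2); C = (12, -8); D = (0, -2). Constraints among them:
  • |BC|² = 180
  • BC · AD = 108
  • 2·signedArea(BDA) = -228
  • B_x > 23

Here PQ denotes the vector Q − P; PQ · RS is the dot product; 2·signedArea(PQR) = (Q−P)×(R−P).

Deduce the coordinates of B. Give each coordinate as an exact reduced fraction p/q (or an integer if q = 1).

B = (24, -14)

1. B_x = 24  [2·signedArea(BDA) = -228 ∩ BC · AD = 108]
2. B_y = -14  [2·signedArea(BDA) = -228 ∩ BC · AD = 108]
   → B = (24, -14)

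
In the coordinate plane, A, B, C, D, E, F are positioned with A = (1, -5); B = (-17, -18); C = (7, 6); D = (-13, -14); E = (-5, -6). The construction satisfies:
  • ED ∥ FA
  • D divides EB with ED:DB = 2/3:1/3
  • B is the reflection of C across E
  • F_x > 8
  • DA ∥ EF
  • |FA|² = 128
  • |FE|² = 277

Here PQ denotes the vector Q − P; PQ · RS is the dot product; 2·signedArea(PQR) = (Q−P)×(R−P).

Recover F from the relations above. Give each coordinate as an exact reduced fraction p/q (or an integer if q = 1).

1. F_x = 9  [ED ∥ FA ∩ DA ∥ EF]
2. F_y = 3  [ED ∥ FA ∩ DA ∥ EF]
   → F = (9, 3)

F = (9, 3)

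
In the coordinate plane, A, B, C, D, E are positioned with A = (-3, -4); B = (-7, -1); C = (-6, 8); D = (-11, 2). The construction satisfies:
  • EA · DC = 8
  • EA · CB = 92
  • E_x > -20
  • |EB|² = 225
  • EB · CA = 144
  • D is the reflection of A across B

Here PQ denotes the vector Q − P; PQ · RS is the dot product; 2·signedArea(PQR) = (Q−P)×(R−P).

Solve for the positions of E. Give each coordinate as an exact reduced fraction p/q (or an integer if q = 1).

1. E_x = -19  [EB · CA = 144 ∩ EA · DC = 8]
2. E_y = 8  [EB · CA = 144 ∩ EA · DC = 8]
   → E = (-19, 8)

E = (-19, 8)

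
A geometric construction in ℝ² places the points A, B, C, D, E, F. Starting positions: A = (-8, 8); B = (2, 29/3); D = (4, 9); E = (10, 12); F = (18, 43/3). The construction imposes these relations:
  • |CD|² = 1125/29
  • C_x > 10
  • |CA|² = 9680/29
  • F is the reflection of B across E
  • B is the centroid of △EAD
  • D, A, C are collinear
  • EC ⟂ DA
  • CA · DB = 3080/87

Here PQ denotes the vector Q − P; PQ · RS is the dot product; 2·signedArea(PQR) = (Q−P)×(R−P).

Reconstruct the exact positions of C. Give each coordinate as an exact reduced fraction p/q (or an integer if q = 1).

C = (296/29, 276/29)

1. C_x = 296/29  [D, A, C are collinear ∩ EC ⟂ DA]
2. C_y = 276/29  [D, A, C are collinear ∩ EC ⟂ DA]
   → C = (296/29, 276/29)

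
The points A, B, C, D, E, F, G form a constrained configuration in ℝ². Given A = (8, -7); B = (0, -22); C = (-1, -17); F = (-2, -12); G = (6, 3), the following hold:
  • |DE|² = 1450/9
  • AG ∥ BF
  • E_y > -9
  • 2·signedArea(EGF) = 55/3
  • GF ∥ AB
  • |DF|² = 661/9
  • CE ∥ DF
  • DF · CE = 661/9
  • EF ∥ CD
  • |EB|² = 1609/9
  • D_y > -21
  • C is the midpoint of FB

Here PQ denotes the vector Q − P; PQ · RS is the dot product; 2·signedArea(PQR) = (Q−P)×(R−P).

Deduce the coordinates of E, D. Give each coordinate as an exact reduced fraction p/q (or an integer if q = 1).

1. E_x = 1  [line 15·x + -8·y + -253/3 = 0 ∩ |EB|² = 1609/9]
2. E_y = -26/3  [line 15·x + -8·y + -253/3 = 0 ∩ |EB|² = 1609/9]
   → E = (1, -26/3)
3. D_x = -4  [CE ∥ DF ∩ EF ∥ CD]
4. D_y = -61/3  [CE ∥ DF ∩ EF ∥ CD]
   → D = (-4, -61/3)

D = (-4, -61/3)
E = (1, -26/3)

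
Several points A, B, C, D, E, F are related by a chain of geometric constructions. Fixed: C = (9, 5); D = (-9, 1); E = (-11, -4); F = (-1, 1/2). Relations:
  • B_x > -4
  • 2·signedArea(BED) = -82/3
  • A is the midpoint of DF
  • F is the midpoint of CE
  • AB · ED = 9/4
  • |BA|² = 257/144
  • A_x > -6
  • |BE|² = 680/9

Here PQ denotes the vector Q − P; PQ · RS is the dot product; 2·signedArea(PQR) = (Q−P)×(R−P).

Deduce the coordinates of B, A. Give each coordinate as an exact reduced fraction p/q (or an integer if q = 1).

A = (-5, 3/4)
B = (-11/3, 2/3)

1. B_x = -11/3  [line -5·x + 2·y + -59/3 = 0 ∩ |BE|² = 680/9]
2. B_y = 2/3  [line -5·x + 2·y + -59/3 = 0 ∩ |BE|² = 680/9]
   → B = (-11/3, 2/3)
3. A_x = -5  [A is the midpoint of DF]
4. A_y = 3/4  [A is the midpoint of DF]
   → A = (-5, 3/4)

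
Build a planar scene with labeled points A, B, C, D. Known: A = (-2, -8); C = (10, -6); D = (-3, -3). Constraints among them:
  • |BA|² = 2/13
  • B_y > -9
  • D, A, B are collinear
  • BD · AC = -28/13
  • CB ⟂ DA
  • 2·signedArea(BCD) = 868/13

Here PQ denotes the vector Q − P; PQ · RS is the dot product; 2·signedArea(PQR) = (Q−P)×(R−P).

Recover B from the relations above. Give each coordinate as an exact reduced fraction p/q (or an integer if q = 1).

1. B_x = -25/13  [D, A, B are collinear ∩ CB ⟂ DA]
2. B_y = -109/13  [D, A, B are collinear ∩ CB ⟂ DA]
   → B = (-25/13, -109/13)

B = (-25/13, -109/13)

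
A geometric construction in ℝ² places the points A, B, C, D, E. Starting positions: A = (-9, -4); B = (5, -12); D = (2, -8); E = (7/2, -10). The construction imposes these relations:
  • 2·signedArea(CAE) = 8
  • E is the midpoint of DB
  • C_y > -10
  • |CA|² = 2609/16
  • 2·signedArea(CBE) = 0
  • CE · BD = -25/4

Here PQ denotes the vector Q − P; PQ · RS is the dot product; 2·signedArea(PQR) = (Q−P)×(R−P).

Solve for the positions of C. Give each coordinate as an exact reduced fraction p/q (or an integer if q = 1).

1. C_x = 11/4  [2·signedArea(CBE) = 0 ∩ CE · BD = -25/4]
2. C_y = -9  [2·signedArea(CBE) = 0 ∩ CE · BD = -25/4]
   → C = (11/4, -9)

C = (11/4, -9)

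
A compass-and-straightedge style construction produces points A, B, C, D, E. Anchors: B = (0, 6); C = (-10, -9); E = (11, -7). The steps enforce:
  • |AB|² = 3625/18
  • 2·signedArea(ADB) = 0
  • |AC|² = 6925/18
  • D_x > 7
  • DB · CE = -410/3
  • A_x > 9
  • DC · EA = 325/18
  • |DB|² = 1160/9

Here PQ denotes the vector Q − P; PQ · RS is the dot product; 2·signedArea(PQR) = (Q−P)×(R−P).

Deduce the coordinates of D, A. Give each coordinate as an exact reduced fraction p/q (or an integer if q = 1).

1. D_x = 22/3  [line -21·x + -2·y + 446/3 = 0 ∩ |DB|² = 1160/9]
2. D_y = -8/3  [line -21·x + -2·y + 446/3 = 0 ∩ |DB|² = 1160/9]
   → D = (22/3, -8/3)
3. A_x = 55/6  [2·signedArea(ADB) = 0 ∩ DC · EA = 325/18]
4. A_y = -29/6  [2·signedArea(ADB) = 0 ∩ DC · EA = 325/18]
   → A = (55/6, -29/6)

A = (55/6, -29/6)
D = (22/3, -8/3)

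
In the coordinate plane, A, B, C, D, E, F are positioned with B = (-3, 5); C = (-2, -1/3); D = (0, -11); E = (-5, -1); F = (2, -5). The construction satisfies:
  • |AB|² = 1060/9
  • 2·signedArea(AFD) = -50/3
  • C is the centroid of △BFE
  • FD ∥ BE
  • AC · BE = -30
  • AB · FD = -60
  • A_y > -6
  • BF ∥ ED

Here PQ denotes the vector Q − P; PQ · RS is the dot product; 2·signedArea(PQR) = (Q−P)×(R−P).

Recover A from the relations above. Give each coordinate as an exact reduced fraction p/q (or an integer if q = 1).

A = (-1, -17/3)

1. A_x = -1  [AC · BE = -30 ∩ 2·signedArea(AFD) = -50/3]
2. A_y = -17/3  [AC · BE = -30 ∩ 2·signedArea(AFD) = -50/3]
   → A = (-1, -17/3)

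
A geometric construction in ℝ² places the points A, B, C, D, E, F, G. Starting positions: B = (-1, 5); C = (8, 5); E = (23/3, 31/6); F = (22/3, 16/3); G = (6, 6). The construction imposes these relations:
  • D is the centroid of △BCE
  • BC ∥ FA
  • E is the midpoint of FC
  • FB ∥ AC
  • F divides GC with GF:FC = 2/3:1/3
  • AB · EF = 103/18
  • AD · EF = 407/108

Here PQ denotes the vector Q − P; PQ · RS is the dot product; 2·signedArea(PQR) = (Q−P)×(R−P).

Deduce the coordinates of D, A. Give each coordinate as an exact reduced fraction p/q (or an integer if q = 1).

A = (49/3, 16/3)
D = (44/9, 91/18)

1. D_x = 44/9  [D is the centroid of △BCE]
2. D_y = 91/18  [D is the centroid of △BCE]
   → D = (44/9, 91/18)
3. A_x = 49/3  [FB ∥ AC ∩ BC ∥ FA]
4. A_y = 16/3  [FB ∥ AC ∩ BC ∥ FA]
   → A = (49/3, 16/3)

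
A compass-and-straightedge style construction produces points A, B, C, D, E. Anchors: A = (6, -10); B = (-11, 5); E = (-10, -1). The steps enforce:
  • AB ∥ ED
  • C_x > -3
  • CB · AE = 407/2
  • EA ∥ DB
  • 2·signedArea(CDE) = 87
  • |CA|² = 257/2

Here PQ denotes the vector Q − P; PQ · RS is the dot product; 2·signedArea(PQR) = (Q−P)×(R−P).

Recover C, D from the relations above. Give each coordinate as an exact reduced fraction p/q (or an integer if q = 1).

1. C_x = -5/2  [line 16·x + -9·y + 35/2 = 0 ∩ |CA|² = 257/2]
2. C_y = -5/2  [line 16·x + -9·y + 35/2 = 0 ∩ |CA|² = 257/2]
   → C = (-5/2, -5/2)
3. D_x = -27  [EA ∥ DB ∩ AB ∥ ED]
4. D_y = 14  [EA ∥ DB ∩ AB ∥ ED]
   → D = (-27, 14)

C = (-5/2, -5/2)
D = (-27, 14)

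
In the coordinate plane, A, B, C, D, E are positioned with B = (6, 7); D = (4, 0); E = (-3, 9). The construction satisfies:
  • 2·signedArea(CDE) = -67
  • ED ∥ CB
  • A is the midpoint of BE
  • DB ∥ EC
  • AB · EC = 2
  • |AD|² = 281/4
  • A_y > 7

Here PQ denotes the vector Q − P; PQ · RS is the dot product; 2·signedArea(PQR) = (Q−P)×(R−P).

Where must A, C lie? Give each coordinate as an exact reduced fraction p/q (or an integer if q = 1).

A = (3/2, 8)
C = (-1, 16)

1. A_x = 3/2  [A is the midpoint of BE]
2. A_y = 8  [A is the midpoint of BE]
   → A = (3/2, 8)
3. C_x = -1  [ED ∥ CB ∩ DB ∥ EC]
4. C_y = 16  [ED ∥ CB ∩ DB ∥ EC]
   → C = (-1, 16)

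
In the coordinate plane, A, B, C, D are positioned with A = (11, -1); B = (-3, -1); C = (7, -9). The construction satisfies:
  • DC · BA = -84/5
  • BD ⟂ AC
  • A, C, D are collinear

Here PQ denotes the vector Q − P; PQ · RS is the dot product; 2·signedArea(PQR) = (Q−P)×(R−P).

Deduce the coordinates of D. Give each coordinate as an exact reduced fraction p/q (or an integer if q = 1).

1. D_x = 41/5  [A, C, D are collinear ∩ BD ⟂ AC]
2. D_y = -33/5  [A, C, D are collinear ∩ BD ⟂ AC]
   → D = (41/5, -33/5)

D = (41/5, -33/5)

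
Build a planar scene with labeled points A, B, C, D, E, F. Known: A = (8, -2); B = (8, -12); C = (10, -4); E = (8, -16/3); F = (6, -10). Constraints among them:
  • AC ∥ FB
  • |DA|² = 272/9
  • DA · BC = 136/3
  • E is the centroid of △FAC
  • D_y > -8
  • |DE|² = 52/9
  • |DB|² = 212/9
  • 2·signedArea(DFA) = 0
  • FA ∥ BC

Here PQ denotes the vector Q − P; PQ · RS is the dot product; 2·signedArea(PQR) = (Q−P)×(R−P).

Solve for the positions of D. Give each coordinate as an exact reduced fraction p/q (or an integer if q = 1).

D = (20/3, -22/3)

1. D_x = 20/3  [2·signedArea(DFA) = 0 ∩ DA · BC = 136/3]
2. D_y = -22/3  [2·signedArea(DFA) = 0 ∩ DA · BC = 136/3]
   → D = (20/3, -22/3)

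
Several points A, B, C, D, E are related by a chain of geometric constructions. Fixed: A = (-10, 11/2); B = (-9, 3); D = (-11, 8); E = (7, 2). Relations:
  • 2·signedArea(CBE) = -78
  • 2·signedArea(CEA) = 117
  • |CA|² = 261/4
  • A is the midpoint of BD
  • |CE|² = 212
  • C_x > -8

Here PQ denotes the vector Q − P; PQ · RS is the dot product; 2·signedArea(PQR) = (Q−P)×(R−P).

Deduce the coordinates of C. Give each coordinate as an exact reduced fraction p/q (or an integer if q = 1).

C = (-7, -2)

1. C_x = -7  [2·signedArea(CBE) = -78 ∩ 2·signedArea(CEA) = 117]
2. C_y = -2  [2·signedArea(CBE) = -78 ∩ 2·signedArea(CEA) = 117]
   → C = (-7, -2)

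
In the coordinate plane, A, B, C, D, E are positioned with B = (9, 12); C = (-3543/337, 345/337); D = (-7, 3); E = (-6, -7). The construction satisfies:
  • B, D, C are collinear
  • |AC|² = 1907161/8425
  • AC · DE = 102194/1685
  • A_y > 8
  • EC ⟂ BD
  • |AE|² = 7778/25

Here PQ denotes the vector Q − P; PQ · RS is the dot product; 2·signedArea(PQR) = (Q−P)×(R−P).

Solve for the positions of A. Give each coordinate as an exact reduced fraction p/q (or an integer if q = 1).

A = (13/5, 42/5)

1. A_x = 13/5  [line -1·x + 10·y + -407/5 = 0 ∩ |AC|² = 1907161/8425]
2. A_y = 42/5  [line -1·x + 10·y + -407/5 = 0 ∩ |AC|² = 1907161/8425]
   → A = (13/5, 42/5)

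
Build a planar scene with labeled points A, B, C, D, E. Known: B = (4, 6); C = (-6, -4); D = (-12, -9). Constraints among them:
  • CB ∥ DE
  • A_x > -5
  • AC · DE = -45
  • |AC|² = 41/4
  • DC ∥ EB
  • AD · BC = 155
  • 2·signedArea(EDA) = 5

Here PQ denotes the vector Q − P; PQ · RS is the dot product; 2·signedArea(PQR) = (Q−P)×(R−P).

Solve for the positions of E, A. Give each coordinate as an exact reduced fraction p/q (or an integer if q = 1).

A = (-4, -3/2)
E = (-2, 1)

1. E_x = -2  [DC ∥ EB ∩ CB ∥ DE]
2. E_y = 1  [DC ∥ EB ∩ CB ∥ DE]
   → E = (-2, 1)
3. A_x = -4  [AD · BC = 155 ∩ 2·signedArea(EDA) = 5]
4. A_y = -3/2  [AD · BC = 155 ∩ 2·signedArea(EDA) = 5]
   → A = (-4, -3/2)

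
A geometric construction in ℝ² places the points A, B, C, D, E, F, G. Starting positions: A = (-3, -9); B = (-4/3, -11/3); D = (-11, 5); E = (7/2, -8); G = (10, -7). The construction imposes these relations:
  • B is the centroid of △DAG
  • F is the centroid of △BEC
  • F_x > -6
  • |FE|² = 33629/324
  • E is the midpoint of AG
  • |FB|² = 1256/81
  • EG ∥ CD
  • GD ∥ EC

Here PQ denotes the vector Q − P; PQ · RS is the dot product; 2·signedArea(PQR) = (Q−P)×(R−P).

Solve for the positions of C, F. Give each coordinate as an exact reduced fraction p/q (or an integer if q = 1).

C = (-35/2, 4)
F = (-46/9, -23/9)

1. C_x = -35/2  [EG ∥ CD ∩ GD ∥ EC]
2. C_y = 4  [EG ∥ CD ∩ GD ∥ EC]
   → C = (-35/2, 4)
3. F_x = -46/9  [F is the centroid of △BEC]
4. F_y = -23/9  [F is the centroid of △BEC]
   → F = (-46/9, -23/9)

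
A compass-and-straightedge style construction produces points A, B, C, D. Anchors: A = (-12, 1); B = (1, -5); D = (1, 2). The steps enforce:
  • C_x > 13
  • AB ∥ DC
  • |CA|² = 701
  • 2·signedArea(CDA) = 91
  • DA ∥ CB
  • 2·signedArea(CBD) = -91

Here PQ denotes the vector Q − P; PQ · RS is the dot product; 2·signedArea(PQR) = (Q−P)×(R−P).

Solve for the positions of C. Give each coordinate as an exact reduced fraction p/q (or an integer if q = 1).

C = (14, -4)

1. C_x = 14  [DA ∥ CB ∩ AB ∥ DC]
2. C_y = -4  [DA ∥ CB ∩ AB ∥ DC]
   → C = (14, -4)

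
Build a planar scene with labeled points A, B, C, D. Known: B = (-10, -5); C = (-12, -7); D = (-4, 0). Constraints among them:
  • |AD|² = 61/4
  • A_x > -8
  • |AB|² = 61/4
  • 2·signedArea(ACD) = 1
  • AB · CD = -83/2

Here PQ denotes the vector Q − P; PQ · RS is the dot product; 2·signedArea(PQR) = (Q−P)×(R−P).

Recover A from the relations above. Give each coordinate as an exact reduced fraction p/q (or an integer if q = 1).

A = (-7, -5/2)

1. A_x = -7  [AB · CD = -83/2 ∩ 2·signedArea(ACD) = 1]
2. A_y = -5/2  [AB · CD = -83/2 ∩ 2·signedArea(ACD) = 1]
   → A = (-7, -5/2)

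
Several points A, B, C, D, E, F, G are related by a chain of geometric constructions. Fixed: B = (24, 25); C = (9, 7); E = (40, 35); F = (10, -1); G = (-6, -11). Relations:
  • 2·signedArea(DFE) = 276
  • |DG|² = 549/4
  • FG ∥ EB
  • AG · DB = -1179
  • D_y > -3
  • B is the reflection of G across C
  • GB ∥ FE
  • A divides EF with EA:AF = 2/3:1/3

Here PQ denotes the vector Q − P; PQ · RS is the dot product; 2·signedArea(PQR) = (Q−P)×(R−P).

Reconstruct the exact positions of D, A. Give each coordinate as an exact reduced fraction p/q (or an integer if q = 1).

A = (20, 11)
D = (3/2, -2)

1. D_x = 3/2  [line -36·x + 30·y + 114 = 0 ∩ |DG|² = 549/4]
2. D_y = -2  [line -36·x + 30·y + 114 = 0 ∩ |DG|² = 549/4]
   → D = (3/2, -2)
3. A_x = 20  [A divides EF with EA:AF = 2/3:1/3]
4. A_y = 11  [A divides EF with EA:AF = 2/3:1/3]
   → A = (20, 11)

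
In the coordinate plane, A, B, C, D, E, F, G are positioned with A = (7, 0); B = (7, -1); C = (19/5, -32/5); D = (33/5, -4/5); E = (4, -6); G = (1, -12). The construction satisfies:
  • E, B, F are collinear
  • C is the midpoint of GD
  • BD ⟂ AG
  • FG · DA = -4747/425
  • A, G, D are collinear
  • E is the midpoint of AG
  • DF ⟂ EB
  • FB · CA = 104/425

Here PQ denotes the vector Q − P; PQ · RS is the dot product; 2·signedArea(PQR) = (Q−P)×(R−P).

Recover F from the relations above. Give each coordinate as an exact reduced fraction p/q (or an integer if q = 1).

1. F_x = 1187/170  [E, B, F are collinear ∩ DF ⟂ EB]
2. F_y = -35/34  [E, B, F are collinear ∩ DF ⟂ EB]
   → F = (1187/170, -35/34)

F = (1187/170, -35/34)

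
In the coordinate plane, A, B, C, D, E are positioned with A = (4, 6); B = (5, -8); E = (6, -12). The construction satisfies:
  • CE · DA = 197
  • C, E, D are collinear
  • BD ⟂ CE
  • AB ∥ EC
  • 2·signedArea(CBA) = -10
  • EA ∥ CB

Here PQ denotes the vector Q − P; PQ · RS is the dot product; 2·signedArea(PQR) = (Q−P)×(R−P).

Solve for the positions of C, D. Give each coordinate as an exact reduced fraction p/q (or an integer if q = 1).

1. C_x = 7  [EA ∥ CB ∩ AB ∥ EC]
2. C_y = -26  [EA ∥ CB ∩ AB ∥ EC]
   → C = (7, -26)
3. D_x = 1125/197  [C, E, D are collinear ∩ BD ⟂ CE]
4. D_y = -1566/197  [C, E, D are collinear ∩ BD ⟂ CE]
   → D = (1125/197, -1566/197)

C = (7, -26)
D = (1125/197, -1566/197)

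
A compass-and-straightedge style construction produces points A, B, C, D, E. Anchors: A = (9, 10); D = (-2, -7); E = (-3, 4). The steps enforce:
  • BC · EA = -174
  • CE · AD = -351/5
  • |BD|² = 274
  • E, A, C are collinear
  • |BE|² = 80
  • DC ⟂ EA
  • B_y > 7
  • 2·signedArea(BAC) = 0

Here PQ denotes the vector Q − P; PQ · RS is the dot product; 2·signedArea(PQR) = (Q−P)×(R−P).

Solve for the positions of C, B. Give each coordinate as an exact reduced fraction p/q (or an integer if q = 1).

1. C_x = -33/5  [E, A, C are collinear ∩ DC ⟂ EA]
2. C_y = 11/5  [E, A, C are collinear ∩ DC ⟂ EA]
   → C = (-33/5, 11/5)
3. B_x = 5  [2·signedArea(BAC) = 0 ∩ BC · EA = -174]
4. B_y = 8  [2·signedArea(BAC) = 0 ∩ BC · EA = -174]
   → B = (5, 8)

B = (5, 8)
C = (-33/5, 11/5)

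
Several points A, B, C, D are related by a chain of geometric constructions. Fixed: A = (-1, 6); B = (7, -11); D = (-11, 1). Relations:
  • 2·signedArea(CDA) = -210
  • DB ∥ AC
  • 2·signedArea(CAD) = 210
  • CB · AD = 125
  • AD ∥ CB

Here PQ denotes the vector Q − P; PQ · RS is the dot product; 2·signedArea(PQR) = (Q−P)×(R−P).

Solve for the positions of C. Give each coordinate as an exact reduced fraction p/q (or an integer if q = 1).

1. C_x = 17  [AD ∥ CB ∩ DB ∥ AC]
2. C_y = -6  [AD ∥ CB ∩ DB ∥ AC]
   → C = (17, -6)

C = (17, -6)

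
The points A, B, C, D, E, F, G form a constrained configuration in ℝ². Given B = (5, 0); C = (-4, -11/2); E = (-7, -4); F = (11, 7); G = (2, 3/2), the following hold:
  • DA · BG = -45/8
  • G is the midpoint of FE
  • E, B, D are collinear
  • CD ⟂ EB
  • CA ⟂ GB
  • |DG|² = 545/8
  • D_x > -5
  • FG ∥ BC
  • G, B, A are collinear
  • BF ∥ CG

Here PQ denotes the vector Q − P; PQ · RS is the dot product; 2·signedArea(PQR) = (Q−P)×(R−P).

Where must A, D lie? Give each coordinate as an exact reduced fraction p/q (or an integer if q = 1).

1. A_x = 0  [G, B, A are collinear ∩ CA ⟂ GB]
2. A_y = 5/2  [G, B, A are collinear ∩ CA ⟂ GB]
   → A = (0, 5/2)
3. D_x = -19/4  [E, B, D are collinear ∩ CD ⟂ EB]
4. D_y = -13/4  [E, B, D are collinear ∩ CD ⟂ EB]
   → D = (-19/4, -13/4)

A = (0, 5/2)
D = (-19/4, -13/4)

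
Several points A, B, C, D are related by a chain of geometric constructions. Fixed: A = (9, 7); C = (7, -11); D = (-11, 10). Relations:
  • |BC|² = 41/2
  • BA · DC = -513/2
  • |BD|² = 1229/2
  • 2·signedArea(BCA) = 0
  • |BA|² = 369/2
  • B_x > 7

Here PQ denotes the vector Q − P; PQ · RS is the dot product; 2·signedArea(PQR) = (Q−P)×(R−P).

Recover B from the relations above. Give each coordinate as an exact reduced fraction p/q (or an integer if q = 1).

B = (15/2, -13/2)

1. B_x = 15/2  [2·signedArea(BCA) = 0 ∩ BA · DC = -513/2]
2. B_y = -13/2  [2·signedArea(BCA) = 0 ∩ BA · DC = -513/2]
   → B = (15/2, -13/2)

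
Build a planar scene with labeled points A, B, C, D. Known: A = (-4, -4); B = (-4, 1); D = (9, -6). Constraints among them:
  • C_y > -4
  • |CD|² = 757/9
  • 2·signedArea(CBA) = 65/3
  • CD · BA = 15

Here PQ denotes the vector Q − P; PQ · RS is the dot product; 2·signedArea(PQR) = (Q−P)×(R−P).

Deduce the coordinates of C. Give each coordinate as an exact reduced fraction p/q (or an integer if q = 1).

C = (1/3, -3)

1. C_x = 1/3  [2·signedArea(CBA) = 65/3 ∩ CD · BA = 15]
2. C_y = -3  [2·signedArea(CBA) = 65/3 ∩ CD · BA = 15]
   → C = (1/3, -3)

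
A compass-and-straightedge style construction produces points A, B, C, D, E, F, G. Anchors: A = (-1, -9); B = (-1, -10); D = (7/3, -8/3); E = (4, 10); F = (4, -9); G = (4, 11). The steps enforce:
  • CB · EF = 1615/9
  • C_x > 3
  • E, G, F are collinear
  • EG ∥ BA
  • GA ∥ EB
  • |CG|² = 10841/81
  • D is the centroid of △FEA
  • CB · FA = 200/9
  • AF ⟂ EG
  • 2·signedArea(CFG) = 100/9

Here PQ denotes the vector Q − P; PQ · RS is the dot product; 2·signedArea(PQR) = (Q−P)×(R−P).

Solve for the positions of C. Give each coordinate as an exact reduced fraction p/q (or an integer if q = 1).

C = (31/9, -5/9)

1. C_x = 31/9  [2·signedArea(CFG) = 100/9 ∩ CB · EF = 1615/9]
2. C_y = -5/9  [2·signedArea(CFG) = 100/9 ∩ CB · EF = 1615/9]
   → C = (31/9, -5/9)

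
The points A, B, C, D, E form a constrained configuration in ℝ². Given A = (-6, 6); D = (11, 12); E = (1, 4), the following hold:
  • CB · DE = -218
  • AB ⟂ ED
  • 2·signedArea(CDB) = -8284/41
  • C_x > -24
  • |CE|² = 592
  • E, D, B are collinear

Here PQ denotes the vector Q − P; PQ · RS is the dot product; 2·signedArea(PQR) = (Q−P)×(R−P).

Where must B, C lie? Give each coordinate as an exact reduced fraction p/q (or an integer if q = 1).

B = (-94/41, 56/41)
C = (-23, 0)

1. B_x = -94/41  [E, D, B are collinear ∩ AB ⟂ ED]
2. B_y = 56/41  [E, D, B are collinear ∩ AB ⟂ ED]
   → B = (-94/41, 56/41)
3. C_x = -23  [CB · DE = -218 ∩ 2·signedArea(CDB) = -8284/41]
4. C_y = 0  [CB · DE = -218 ∩ 2·signedArea(CDB) = -8284/41]
   → C = (-23, 0)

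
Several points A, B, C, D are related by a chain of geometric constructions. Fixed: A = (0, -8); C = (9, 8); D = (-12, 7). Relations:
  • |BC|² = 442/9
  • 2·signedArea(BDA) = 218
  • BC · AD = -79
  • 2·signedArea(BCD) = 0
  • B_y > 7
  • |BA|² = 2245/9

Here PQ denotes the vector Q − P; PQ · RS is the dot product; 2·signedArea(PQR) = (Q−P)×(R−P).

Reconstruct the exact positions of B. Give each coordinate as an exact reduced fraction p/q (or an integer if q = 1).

1. B_x = 2  [2·signedArea(BCD) = 0 ∩ 2·signedArea(BDA) = 218]
2. B_y = 23/3  [2·signedArea(BCD) = 0 ∩ 2·signedArea(BDA) = 218]
   → B = (2, 23/3)

B = (2, 23/3)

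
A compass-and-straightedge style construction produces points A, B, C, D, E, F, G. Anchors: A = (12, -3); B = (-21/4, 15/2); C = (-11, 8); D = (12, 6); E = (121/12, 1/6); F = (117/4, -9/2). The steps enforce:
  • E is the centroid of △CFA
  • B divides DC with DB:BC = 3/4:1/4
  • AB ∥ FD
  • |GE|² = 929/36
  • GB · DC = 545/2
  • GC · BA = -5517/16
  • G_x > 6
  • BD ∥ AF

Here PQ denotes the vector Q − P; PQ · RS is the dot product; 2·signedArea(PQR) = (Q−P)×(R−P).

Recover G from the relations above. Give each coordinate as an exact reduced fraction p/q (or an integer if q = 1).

1. G_x = 25/4  [GB · DC = 545/2 ∩ GC · BA = -5517/16]
2. G_y = 7/2  [GB · DC = 545/2 ∩ GC · BA = -5517/16]
   → G = (25/4, 7/2)

G = (25/4, 7/2)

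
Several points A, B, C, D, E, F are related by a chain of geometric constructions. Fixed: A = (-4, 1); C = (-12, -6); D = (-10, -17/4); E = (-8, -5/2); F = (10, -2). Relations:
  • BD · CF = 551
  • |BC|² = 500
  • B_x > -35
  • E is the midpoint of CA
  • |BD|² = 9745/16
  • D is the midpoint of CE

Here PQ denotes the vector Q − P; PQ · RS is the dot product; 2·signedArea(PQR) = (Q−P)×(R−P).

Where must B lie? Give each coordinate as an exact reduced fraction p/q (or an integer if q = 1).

1. B_x = -34  [line -22·x + -4·y + -788 = 0 ∩ |BC|² = 500]
2. B_y = -10  [line -22·x + -4·y + -788 = 0 ∩ |BC|² = 500]
   → B = (-34, -10)

B = (-34, -10)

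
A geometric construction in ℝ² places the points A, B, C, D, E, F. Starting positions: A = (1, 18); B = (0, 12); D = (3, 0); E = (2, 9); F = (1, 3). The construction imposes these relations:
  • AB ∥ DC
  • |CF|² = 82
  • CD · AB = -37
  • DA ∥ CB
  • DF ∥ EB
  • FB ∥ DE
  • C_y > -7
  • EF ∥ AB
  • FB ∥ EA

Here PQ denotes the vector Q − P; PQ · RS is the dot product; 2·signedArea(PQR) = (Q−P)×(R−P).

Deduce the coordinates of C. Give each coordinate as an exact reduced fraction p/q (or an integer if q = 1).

C = (2, -6)

1. C_x = 2  [DA ∥ CB ∩ AB ∥ DC]
2. C_y = -6  [DA ∥ CB ∩ AB ∥ DC]
   → C = (2, -6)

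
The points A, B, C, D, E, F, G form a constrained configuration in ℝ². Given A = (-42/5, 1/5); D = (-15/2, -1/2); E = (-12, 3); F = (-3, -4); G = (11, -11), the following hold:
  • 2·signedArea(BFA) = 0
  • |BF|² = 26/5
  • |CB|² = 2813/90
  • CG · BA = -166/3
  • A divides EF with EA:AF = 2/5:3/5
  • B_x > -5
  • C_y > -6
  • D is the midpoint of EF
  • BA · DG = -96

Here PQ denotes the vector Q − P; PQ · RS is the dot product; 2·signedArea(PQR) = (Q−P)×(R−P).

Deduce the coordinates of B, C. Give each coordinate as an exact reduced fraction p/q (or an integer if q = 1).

B = (-24/5, -13/5)
C = (1/6, -31/6)

1. B_x = -24/5  [2·signedArea(BFA) = 0 ∩ BA · DG = -96]
2. B_y = -13/5  [2·signedArea(BFA) = 0 ∩ BA · DG = -96]
   → B = (-24/5, -13/5)
3. C_x = 1/6  [line 18/5·x + -14/5·y + -226/15 = 0 ∩ |CB|² = 2813/90]
4. C_y = -31/6  [line 18/5·x + -14/5·y + -226/15 = 0 ∩ |CB|² = 2813/90]
   → C = (1/6, -31/6)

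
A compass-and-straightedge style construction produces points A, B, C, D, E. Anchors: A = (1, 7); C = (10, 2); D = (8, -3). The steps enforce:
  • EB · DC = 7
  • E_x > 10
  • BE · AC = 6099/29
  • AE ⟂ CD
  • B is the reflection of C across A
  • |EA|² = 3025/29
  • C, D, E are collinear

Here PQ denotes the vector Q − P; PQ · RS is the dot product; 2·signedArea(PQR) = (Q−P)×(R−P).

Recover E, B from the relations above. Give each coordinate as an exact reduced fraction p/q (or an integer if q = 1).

1. E_x = 304/29  [C, D, E are collinear ∩ AE ⟂ CD]
2. E_y = 93/29  [C, D, E are collinear ∩ AE ⟂ CD]
   → E = (304/29, 93/29)
3. B_x = -8  [B is the reflection of C across A]
4. B_y = 12  [B is the reflection of C across A]
   → B = (-8, 12)

B = (-8, 12)
E = (304/29, 93/29)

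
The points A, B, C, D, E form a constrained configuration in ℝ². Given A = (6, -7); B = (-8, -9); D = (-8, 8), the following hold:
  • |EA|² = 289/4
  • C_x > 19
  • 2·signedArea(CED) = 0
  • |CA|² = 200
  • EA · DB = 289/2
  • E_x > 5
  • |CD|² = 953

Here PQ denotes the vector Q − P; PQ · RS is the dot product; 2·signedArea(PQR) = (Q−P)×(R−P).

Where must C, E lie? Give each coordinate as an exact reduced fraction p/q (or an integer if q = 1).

1. E_y = 3/2  [EA · DB = 289/2]
2. E_x = 6  [|EA|² = 289/4]
   → E = (6, 3/2)
3. C_x = 20  [line -13/2·x + -14·y + 60 = 0 ∩ |CA|² = 200]
4. C_y = -5  [line -13/2·x + -14·y + 60 = 0 ∩ |CA|² = 200]
   → C = (20, -5)

C = (20, -5)
E = (6, 3/2)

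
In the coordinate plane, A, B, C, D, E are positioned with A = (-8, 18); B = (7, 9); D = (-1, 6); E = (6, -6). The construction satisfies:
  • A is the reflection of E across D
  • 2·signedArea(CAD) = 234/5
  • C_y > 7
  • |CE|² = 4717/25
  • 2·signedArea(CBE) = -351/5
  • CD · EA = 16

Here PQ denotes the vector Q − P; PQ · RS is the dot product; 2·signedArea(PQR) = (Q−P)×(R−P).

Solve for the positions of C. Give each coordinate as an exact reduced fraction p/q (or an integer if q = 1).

C = (11/5, 36/5)

1. C_x = 11/5  [2·signedArea(CAD) = 234/5 ∩ 2·signedArea(CBE) = -351/5]
2. C_y = 36/5  [2·signedArea(CAD) = 234/5 ∩ 2·signedArea(CBE) = -351/5]
   → C = (11/5, 36/5)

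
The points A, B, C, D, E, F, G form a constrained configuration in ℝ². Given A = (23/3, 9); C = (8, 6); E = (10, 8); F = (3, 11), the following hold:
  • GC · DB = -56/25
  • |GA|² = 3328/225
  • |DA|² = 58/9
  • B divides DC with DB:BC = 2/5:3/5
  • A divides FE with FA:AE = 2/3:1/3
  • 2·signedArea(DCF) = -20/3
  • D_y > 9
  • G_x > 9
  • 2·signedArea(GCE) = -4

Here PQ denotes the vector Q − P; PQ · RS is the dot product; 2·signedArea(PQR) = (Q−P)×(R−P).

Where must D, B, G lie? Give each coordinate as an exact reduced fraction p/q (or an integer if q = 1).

B = (32/5, 42/5)
D = (16/3, 10)
G = (49/5, 29/5)

1. D_x = 16/3  [line -5·x + -5·y + 230/3 = 0 ∩ |DA|² = 58/9]
2. D_y = 10  [line -5·x + -5·y + 230/3 = 0 ∩ |DA|² = 58/9]
   → D = (16/3, 10)
3. B_x = 32/5  [B divides DC with DB:BC = 2/5:3/5]
4. B_y = 42/5  [B divides DC with DB:BC = 2/5:3/5]
   → B = (32/5, 42/5)
5. G_x = 49/5  [2·signedArea(GCE) = -4 ∩ GC · DB = -56/25]
6. G_y = 29/5  [2·signedArea(GCE) = -4 ∩ GC · DB = -56/25]
   → G = (49/5, 29/5)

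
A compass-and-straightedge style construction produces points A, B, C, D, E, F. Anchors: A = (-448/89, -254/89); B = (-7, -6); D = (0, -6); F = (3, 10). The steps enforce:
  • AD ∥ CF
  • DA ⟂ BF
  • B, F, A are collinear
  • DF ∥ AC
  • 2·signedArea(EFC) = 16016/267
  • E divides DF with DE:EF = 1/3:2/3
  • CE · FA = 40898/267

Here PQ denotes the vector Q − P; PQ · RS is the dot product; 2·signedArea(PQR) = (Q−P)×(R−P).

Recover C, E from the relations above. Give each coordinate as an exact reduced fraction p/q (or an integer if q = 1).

1. C_x = -181/89  [AD ∥ CF ∩ DF ∥ AC]
2. C_y = 1170/89  [AD ∥ CF ∩ DF ∥ AC]
   → C = (-181/89, 1170/89)
3. E_x = 1  [E divides DF with DE:EF = 1/3:2/3]
4. E_y = -2/3  [E divides DF with DE:EF = 1/3:2/3]
   → E = (1, -2/3)

C = (-181/89, 1170/89)
E = (1, -2/3)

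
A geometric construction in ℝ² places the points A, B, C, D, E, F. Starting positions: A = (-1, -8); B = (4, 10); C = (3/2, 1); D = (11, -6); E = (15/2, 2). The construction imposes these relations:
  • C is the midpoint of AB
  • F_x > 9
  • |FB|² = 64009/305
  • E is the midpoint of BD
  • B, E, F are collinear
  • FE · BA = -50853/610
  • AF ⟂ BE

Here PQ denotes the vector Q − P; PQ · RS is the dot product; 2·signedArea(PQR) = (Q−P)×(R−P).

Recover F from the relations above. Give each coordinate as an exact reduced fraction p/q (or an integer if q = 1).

1. F_x = 2991/305  [B, E, F are collinear ∩ AF ⟂ BE]
2. F_y = -998/305  [B, E, F are collinear ∩ AF ⟂ BE]
   → F = (2991/305, -998/305)

F = (2991/305, -998/305)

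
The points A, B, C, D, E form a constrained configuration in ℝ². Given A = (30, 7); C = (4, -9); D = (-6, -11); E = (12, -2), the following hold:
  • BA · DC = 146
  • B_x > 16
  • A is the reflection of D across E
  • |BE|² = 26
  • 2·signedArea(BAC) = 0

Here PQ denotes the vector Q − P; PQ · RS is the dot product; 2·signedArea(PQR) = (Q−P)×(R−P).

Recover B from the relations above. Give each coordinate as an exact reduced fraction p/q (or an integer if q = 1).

1. B_x = 17  [2·signedArea(BAC) = 0 ∩ BA · DC = 146]
2. B_y = -1  [2·signedArea(BAC) = 0 ∩ BA · DC = 146]
   → B = (17, -1)

B = (17, -1)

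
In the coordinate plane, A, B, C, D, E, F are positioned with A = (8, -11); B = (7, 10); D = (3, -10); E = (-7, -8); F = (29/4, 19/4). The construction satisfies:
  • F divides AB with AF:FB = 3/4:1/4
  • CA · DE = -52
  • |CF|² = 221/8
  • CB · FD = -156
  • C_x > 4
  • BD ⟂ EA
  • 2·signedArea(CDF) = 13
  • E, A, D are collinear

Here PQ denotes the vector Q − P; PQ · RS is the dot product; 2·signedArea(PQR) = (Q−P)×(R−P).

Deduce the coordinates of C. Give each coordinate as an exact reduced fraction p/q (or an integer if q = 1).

1. C_x = 5  [2·signedArea(CDF) = 13 ∩ CA · DE = -52]
2. C_y = 0  [2·signedArea(CDF) = 13 ∩ CA · DE = -52]
   → C = (5, 0)

C = (5, 0)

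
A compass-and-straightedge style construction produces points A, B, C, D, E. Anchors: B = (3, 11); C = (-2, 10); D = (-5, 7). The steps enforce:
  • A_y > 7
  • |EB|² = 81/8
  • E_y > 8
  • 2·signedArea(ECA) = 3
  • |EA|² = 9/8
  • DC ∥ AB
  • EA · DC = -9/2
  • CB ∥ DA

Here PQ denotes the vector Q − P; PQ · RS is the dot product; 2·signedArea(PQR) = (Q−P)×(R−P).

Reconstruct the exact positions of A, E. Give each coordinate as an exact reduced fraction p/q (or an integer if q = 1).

1. A_x = 0  [DC ∥ AB ∩ CB ∥ DA]
2. A_y = 8  [DC ∥ AB ∩ CB ∥ DA]
   → A = (0, 8)
3. E_x = 3/4  [line -3·x + -3·y + 57/2 = 0 ∩ |EA|² = 9/8]
4. E_y = 35/4  [line -3·x + -3·y + 57/2 = 0 ∩ |EA|² = 9/8]
   → E = (3/4, 35/4)

A = (0, 8)
E = (3/4, 35/4)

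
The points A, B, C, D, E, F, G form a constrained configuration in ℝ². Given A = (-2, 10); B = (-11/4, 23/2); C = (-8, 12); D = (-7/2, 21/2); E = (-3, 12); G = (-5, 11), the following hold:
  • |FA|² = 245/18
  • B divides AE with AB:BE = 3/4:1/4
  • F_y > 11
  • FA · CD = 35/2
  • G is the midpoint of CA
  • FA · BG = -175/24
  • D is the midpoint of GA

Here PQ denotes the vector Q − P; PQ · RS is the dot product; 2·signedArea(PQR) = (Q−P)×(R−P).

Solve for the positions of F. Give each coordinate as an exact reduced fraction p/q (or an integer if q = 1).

1. F_x = -11/2  [FA · BG = -175/24 ∩ FA · CD = 35/2]
2. F_y = 67/6  [FA · BG = -175/24 ∩ FA · CD = 35/2]
   → F = (-11/2, 67/6)

F = (-11/2, 67/6)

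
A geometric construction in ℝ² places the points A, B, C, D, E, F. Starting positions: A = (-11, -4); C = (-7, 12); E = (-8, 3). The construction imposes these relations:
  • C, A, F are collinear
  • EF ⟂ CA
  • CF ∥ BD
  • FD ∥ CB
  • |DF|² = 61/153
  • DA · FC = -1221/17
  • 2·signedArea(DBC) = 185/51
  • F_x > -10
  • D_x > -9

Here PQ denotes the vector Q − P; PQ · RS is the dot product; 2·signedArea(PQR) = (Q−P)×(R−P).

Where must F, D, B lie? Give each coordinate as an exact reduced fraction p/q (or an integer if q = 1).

1. F_x = -156/17  [C, A, F are collinear ∩ EF ⟂ CA]
2. F_y = 56/17  [C, A, F are collinear ∩ EF ⟂ CA]
   → F = (-156/17, 56/17)
3. D_x = -26/3  [line -37/17·x + -148/17·y + 222/17 = 0 ∩ |DF|² = 61/153]
4. D_y = 11/3  [line -37/17·x + -148/17·y + 222/17 = 0 ∩ |DF|² = 61/153]
   → D = (-26/3, 11/3)
5. B_x = -331/51  [2·signedArea(DBC) = 185/51 ∩ CF ∥ BD]
6. B_y = 631/51  [2·signedArea(DBC) = 185/51 ∩ CF ∥ BD]
   → B = (-331/51, 631/51)

B = (-331/51, 631/51)
D = (-26/3, 11/3)
F = (-156/17, 56/17)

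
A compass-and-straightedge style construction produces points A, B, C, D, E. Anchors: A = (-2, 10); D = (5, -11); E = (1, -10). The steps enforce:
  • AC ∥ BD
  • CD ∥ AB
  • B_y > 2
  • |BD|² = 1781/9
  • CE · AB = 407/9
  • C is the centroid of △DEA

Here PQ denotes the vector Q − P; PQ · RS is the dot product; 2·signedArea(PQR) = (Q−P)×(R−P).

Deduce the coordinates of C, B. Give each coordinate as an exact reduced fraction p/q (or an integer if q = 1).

B = (5/3, 8/3)
C = (4/3, -11/3)

1. C_x = 4/3  [C is the centroid of △DEA]
2. C_y = -11/3  [C is the centroid of △DEA]
   → C = (4/3, -11/3)
3. B_x = 5/3  [AC ∥ BD ∩ CD ∥ AB]
4. B_y = 8/3  [AC ∥ BD ∩ CD ∥ AB]
   → B = (5/3, 8/3)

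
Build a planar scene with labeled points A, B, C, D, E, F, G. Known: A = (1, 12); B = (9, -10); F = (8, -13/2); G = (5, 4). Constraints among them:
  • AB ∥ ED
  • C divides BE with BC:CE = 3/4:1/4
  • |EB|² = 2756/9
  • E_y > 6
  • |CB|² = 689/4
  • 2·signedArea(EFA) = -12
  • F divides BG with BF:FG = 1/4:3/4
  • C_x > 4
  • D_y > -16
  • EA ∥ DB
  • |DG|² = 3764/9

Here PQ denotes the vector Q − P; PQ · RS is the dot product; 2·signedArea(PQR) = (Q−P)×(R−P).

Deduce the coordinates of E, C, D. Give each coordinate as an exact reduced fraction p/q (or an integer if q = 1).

C = (5, 5/2)
D = (35/3, -46/3)
E = (11/3, 20/3)

1. E_x = 11/3  [line -37/2·x + -7·y + 229/2 = 0 ∩ |EB|² = 2756/9]
2. E_y = 20/3  [line -37/2·x + -7·y + 229/2 = 0 ∩ |EB|² = 2756/9]
   → E = (11/3, 20/3)
3. C_x = 5  [C divides BE with BC:CE = 3/4:1/4]
4. C_y = 5/2  [C divides BE with BC:CE = 3/4:1/4]
   → C = (5, 5/2)
5. D_x = 35/3  [EA ∥ DB ∩ AB ∥ ED]
6. D_y = -46/3  [EA ∥ DB ∩ AB ∥ ED]
   → D = (35/3, -46/3)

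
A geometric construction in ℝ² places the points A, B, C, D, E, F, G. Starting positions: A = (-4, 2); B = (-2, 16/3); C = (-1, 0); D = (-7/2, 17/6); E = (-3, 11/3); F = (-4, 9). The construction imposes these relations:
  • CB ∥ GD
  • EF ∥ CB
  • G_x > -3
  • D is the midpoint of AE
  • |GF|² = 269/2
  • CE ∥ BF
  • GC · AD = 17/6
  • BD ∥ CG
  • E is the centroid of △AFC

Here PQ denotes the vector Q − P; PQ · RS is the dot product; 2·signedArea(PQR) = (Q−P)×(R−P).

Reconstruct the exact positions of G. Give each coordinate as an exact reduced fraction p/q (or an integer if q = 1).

1. G_x = -5/2  [CB ∥ GD ∩ BD ∥ CG]
2. G_y = -5/2  [CB ∥ GD ∩ BD ∥ CG]
   → G = (-5/2, -5/2)

G = (-5/2, -5/2)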